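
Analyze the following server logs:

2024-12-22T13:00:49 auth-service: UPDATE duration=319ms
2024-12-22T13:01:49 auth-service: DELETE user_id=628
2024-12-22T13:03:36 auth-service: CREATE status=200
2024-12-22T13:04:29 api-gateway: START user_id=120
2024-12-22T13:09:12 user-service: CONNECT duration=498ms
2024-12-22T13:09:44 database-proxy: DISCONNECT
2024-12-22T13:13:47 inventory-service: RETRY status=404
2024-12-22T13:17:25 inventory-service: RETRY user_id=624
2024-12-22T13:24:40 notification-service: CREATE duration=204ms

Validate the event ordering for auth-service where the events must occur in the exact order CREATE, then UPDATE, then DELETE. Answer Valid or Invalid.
Invalid

To validate ordering:

1. Required order: CREATE → UPDATE → DELETE
2. Rule: the events must occur in the exact order CREATE, then UPDATE, then DELETE
3. Check actual order of events for auth-service
4. Result: Invalid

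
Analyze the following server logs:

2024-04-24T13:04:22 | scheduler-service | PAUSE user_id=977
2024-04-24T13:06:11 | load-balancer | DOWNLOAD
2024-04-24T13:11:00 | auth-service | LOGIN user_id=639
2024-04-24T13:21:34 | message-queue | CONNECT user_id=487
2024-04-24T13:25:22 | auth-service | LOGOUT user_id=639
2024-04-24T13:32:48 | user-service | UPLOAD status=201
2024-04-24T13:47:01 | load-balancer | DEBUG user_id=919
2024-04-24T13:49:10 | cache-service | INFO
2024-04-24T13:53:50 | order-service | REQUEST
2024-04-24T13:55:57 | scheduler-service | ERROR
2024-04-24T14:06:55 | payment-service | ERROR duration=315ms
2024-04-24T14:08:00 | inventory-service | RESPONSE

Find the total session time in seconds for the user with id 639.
862

To calculate session duration:

1. Find LOGIN event for user_id=639: 2024-04-24T13:11:00
2. Find LOGOUT event for user_id=639: 2024-04-24T13:25:22
3. Session duration: 2024-04-24T13:25:22 - 2024-04-24T13:11:00 = 862 seconds (14 minutes)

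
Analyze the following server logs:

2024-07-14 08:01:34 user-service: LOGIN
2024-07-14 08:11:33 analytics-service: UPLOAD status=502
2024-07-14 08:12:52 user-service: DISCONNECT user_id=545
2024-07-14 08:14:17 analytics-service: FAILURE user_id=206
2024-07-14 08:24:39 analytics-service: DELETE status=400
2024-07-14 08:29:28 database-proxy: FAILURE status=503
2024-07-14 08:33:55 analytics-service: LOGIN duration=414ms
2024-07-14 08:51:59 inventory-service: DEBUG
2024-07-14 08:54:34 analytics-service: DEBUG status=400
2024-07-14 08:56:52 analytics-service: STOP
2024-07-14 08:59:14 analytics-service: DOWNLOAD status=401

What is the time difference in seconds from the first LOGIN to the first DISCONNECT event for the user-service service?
678

To find the time between events:

1. Locate the first LOGIN event for user-service: 2024-07-14 08:01:34
2. Locate the first DISCONNECT event for user-service: 2024-07-14 08:12:52
3. Calculate the difference: 2024-07-14 08:12:52 - 2024-07-14 08:01:34 = 678 seconds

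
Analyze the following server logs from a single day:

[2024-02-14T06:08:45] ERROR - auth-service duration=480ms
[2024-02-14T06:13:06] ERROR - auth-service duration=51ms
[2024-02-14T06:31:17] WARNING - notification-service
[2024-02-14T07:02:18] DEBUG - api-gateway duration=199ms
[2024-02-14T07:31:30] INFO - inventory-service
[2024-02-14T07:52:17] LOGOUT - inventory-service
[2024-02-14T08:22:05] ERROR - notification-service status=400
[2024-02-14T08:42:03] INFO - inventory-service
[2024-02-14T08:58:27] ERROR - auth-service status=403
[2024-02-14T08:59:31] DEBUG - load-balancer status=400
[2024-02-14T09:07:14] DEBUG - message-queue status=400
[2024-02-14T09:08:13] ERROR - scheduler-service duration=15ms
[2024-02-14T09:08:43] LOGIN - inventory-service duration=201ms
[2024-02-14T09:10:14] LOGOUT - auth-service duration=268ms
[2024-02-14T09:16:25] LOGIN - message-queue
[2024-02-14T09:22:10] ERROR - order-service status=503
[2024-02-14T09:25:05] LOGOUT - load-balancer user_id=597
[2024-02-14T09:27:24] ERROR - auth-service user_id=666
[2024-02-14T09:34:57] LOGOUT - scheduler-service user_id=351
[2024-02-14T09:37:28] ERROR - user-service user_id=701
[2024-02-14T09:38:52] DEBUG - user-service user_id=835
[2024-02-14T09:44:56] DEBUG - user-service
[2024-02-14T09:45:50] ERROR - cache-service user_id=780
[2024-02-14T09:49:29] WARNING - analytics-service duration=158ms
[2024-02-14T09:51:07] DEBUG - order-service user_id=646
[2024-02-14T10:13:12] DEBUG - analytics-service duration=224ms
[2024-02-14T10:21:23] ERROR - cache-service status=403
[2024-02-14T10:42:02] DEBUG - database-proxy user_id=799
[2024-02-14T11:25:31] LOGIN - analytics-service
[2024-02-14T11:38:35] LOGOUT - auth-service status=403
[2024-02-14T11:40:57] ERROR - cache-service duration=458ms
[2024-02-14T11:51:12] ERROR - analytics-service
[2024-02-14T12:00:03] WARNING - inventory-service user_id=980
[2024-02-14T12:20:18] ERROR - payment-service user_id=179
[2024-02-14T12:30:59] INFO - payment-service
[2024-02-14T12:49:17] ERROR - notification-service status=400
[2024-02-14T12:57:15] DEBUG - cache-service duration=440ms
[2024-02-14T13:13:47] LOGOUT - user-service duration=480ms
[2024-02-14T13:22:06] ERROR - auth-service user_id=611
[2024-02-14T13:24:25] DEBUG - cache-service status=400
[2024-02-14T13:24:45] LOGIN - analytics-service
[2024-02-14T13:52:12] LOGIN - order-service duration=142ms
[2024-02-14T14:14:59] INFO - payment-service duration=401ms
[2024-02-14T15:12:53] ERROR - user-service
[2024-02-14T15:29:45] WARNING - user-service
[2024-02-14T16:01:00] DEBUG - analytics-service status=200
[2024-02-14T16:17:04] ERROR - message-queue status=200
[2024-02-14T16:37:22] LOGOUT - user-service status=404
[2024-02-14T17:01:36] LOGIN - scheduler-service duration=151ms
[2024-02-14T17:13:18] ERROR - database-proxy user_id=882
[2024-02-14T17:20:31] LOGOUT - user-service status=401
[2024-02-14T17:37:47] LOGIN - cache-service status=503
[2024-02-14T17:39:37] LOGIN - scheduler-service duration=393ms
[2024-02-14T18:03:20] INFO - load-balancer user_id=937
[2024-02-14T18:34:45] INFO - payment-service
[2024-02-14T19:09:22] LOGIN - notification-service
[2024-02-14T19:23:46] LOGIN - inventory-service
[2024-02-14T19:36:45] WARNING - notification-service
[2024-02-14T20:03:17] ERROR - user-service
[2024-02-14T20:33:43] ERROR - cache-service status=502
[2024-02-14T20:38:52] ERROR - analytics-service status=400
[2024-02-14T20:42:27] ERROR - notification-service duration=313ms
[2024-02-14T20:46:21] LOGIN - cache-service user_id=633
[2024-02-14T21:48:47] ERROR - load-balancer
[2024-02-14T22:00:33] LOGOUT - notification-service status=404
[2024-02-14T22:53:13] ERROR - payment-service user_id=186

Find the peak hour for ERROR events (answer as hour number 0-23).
9

To find the peak hour:

1. Group all ERROR events by hour
2. Count events in each hour
3. Find hour with maximum count
4. Peak hour: 9 (with 5 events)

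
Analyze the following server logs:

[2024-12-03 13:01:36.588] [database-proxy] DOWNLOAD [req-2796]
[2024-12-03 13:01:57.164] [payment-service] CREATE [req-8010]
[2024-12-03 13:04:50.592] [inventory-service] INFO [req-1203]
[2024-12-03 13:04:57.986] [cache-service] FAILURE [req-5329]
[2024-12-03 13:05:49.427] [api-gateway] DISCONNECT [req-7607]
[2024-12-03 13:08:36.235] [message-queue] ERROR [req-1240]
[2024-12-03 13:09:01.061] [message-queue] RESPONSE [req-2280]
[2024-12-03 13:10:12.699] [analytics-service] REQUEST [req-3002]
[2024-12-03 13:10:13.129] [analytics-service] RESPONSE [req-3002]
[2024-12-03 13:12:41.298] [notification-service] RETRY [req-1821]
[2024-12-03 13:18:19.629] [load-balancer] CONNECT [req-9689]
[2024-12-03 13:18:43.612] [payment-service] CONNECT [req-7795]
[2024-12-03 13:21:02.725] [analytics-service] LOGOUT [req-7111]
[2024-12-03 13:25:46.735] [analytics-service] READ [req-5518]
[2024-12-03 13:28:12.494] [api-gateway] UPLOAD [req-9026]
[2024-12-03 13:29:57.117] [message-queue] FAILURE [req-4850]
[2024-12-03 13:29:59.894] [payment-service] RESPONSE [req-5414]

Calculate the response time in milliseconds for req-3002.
430

To calculate latency:

1. Find REQUEST with id req-3002: 2024-12-03 13:10:12.699
2. Find RESPONSE with id req-3002: 2024-12-03 13:10:13.129
3. Latency: 2024-12-03 13:10:13.129 - 2024-12-03 13:10:12.699 = 430ms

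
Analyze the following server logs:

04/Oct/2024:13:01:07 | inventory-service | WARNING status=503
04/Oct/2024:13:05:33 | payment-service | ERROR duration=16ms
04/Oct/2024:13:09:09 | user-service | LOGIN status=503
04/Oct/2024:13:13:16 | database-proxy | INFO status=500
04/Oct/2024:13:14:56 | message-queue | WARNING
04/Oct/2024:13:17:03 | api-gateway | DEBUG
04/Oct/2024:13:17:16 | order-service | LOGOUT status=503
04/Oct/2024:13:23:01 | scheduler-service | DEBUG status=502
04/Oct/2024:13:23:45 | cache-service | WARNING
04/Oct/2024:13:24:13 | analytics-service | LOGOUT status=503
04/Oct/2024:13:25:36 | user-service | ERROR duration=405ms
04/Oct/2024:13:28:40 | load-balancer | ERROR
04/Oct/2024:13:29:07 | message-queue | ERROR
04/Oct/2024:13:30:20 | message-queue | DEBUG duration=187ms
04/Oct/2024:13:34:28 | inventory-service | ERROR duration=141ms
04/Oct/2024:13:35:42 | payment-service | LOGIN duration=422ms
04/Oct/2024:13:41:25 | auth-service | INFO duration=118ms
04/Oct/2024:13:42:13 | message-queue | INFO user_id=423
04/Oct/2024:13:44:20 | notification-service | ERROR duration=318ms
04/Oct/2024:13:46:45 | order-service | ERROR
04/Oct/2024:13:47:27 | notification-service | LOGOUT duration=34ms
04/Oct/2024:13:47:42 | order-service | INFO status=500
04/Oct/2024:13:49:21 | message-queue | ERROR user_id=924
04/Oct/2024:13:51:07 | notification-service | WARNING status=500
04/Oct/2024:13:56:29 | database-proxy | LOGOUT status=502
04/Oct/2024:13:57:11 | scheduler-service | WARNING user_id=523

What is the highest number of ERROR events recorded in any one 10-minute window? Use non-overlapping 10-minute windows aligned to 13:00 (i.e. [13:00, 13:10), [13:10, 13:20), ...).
3

To find the burst window:

1. Divide the log period into non-overlapping 10-minute windows starting at 13:00
2. Count ERROR events in each window
3. Find the window with maximum count
4. Maximum events in a window: 3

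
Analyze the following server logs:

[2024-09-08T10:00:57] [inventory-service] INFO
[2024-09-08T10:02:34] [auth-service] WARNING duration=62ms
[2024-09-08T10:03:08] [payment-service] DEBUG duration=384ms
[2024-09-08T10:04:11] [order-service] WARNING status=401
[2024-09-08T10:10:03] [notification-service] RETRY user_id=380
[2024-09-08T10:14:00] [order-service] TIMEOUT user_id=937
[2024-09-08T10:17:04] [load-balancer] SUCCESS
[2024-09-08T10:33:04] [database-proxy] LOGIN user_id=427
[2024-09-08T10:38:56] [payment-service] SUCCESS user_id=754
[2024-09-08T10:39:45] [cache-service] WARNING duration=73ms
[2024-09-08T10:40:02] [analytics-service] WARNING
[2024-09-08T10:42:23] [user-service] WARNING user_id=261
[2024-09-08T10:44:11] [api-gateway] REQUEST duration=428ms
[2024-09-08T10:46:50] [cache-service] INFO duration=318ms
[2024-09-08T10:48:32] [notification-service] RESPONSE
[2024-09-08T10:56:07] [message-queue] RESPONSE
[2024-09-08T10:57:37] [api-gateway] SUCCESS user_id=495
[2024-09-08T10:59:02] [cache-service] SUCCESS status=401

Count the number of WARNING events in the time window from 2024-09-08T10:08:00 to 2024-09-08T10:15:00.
0

To count events in the time window:

1. Window boundaries: 2024-09-08T10:08:00 to 2024-09-08T10:15:00
2. Filter for WARNING events within this window
3. Count matching events: 0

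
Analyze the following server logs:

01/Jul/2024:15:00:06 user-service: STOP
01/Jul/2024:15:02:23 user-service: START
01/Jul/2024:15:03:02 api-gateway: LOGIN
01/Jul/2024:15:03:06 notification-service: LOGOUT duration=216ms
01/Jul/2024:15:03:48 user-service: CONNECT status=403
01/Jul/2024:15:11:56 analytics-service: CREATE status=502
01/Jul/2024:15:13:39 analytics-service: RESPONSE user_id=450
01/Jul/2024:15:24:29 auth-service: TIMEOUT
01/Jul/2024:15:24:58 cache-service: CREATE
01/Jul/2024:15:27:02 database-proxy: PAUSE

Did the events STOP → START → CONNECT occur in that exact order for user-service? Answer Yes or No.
Yes

To verify sequence order:

1. Find all events in sequence STOP → START → CONNECT for user-service
2. Extract their timestamps
3. Check if timestamps are in ascending order
4. Result: Yes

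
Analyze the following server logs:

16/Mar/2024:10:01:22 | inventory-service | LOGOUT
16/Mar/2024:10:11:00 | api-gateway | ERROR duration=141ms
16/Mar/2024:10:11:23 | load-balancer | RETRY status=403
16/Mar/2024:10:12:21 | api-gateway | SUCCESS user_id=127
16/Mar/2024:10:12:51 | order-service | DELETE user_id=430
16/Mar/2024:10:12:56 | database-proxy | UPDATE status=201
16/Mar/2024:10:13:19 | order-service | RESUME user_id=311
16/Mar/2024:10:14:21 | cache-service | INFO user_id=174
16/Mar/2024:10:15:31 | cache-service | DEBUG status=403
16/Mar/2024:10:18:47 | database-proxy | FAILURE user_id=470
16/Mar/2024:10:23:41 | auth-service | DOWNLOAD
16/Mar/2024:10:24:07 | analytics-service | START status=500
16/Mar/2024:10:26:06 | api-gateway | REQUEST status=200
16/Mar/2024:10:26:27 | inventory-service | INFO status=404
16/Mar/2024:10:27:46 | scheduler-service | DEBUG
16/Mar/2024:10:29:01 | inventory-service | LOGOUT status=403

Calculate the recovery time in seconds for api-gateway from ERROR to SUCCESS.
81

To calculate recovery time:

1. Find ERROR event for api-gateway: 16/Mar/2024:10:11:00
2. Find next SUCCESS event for api-gateway: 16/Mar/2024:10:12:21
3. Recovery time: 16/Mar/2024:10:12:21 - 16/Mar/2024:10:11:00 = 81 seconds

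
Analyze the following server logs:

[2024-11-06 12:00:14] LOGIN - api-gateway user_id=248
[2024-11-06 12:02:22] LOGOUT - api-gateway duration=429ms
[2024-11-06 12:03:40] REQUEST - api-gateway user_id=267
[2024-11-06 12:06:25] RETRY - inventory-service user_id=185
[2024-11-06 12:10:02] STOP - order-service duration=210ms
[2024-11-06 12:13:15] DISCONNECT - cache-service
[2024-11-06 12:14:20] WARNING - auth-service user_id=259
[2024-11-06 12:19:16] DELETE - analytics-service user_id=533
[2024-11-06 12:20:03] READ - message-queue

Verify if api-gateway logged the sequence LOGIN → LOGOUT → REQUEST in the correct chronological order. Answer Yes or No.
Yes

To verify sequence order:

1. Find all events in sequence LOGIN → LOGOUT → REQUEST for api-gateway
2. Extract their timestamps
3. Check if timestamps are in ascending order
4. Result: Yes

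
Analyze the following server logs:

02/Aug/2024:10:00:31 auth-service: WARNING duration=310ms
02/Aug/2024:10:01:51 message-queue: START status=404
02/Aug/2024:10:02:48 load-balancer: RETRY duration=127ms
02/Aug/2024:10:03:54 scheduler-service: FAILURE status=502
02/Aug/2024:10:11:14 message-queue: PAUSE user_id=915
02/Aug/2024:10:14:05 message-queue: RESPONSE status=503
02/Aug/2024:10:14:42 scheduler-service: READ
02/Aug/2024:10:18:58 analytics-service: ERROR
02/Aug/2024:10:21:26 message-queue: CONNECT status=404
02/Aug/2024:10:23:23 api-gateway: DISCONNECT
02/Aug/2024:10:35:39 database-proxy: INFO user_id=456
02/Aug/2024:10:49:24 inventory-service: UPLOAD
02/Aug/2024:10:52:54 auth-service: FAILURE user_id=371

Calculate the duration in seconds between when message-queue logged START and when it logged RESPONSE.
734

To find the time between events:

1. Locate the first START event for message-queue: 02/Aug/2024:10:01:51
2. Locate the first RESPONSE event for message-queue: 02/Aug/2024:10:14:05
3. Calculate the difference: 02/Aug/2024:10:14:05 - 02/Aug/2024:10:01:51 = 734 seconds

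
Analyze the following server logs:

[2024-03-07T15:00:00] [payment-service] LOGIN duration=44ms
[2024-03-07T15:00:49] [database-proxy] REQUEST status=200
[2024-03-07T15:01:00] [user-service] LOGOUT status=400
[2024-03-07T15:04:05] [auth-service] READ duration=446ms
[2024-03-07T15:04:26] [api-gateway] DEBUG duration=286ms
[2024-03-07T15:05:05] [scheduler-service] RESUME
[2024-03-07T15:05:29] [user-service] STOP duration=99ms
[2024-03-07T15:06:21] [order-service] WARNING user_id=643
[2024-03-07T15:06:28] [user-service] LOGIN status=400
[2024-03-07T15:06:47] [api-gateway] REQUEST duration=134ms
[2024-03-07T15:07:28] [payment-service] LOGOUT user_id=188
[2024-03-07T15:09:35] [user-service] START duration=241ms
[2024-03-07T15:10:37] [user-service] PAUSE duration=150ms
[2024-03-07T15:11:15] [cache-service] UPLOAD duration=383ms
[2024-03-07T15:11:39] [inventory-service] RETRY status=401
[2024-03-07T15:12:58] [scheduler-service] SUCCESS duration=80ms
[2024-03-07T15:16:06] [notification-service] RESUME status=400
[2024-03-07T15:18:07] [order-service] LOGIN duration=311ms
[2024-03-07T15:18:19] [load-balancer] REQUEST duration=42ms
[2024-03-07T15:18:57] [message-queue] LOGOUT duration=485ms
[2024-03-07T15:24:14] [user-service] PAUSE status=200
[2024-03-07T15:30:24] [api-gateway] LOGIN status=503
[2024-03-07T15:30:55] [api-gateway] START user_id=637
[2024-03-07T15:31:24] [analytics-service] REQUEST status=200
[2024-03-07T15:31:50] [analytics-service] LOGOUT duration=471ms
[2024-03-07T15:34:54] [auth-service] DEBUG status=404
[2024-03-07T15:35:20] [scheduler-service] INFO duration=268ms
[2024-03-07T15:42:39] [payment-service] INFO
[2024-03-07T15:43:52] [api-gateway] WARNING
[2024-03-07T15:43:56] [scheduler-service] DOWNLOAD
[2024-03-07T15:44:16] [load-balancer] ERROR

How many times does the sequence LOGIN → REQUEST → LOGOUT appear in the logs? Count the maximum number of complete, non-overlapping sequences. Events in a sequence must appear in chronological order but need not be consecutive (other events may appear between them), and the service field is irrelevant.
4

To count sequences:

1. Look for pattern: LOGIN → REQUEST → LOGOUT
2. Greedily scan the log in chronological order, matching each sequence element in turn (ignoring service)
3. Each time the full pattern completes, increment the count and restart matching from the next event
4. Complete non-overlapping sequences found: 4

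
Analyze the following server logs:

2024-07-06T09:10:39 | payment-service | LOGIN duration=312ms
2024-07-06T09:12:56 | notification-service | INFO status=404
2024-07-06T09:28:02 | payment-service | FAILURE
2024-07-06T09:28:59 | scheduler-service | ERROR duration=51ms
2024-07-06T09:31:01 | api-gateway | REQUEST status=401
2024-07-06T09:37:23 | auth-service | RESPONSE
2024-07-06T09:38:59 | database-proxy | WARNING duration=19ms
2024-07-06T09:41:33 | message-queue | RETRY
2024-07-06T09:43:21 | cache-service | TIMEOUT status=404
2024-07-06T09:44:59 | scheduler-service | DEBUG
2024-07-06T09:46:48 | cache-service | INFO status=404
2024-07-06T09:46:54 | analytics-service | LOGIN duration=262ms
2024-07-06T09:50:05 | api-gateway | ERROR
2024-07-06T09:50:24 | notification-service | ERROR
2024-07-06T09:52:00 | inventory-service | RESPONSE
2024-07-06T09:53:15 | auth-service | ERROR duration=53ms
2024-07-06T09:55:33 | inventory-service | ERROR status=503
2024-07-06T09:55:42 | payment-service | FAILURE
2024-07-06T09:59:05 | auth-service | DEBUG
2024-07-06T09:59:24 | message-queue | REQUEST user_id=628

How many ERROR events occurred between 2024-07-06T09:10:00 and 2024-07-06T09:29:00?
1

To count events in the time window:

1. Window boundaries: 2024-07-06T09:10:00 to 2024-07-06T09:29:00
2. Filter for ERROR events within this window
3. Count matching events: 1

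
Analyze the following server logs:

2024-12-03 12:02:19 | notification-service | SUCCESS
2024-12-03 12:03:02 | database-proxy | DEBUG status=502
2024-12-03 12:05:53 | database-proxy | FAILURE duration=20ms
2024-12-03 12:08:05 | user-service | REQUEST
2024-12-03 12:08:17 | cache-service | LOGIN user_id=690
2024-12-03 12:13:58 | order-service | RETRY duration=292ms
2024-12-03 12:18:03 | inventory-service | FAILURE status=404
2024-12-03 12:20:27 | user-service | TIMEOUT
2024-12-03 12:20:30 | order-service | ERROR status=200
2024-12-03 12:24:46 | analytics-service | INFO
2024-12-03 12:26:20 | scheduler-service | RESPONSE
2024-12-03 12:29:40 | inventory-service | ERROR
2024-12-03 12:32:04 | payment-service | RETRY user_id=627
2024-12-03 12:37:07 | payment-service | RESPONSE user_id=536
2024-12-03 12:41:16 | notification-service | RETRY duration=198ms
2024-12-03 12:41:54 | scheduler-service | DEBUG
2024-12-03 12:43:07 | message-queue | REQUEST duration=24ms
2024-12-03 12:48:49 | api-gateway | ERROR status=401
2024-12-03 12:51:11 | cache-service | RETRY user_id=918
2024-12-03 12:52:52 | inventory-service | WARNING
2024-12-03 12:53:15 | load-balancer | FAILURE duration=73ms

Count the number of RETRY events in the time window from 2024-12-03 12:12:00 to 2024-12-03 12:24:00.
1

To count events in the time window:

1. Window boundaries: 2024-12-03 12:12:00 to 2024-12-03 12:24:00
2. Filter for RETRY events within this window
3. Count matching events: 1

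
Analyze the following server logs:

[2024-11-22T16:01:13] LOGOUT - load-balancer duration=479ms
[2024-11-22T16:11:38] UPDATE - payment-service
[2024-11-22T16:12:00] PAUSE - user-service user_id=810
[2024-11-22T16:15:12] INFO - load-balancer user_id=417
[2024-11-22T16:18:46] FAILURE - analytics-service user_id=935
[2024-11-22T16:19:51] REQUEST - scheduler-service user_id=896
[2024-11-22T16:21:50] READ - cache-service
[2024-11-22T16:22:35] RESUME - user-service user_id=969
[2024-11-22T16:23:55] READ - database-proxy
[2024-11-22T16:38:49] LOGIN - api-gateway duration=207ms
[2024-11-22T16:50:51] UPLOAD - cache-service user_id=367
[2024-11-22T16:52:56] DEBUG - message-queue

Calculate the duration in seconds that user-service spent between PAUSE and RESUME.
635

To calculate state duration:

1. Find PAUSE event for user-service: 2024-11-22T16:12:00
2. Find RESUME event for user-service: 2024-11-22T16:22:35
3. Calculate duration: 2024-11-22T16:22:35 - 2024-11-22T16:12:00 = 635 seconds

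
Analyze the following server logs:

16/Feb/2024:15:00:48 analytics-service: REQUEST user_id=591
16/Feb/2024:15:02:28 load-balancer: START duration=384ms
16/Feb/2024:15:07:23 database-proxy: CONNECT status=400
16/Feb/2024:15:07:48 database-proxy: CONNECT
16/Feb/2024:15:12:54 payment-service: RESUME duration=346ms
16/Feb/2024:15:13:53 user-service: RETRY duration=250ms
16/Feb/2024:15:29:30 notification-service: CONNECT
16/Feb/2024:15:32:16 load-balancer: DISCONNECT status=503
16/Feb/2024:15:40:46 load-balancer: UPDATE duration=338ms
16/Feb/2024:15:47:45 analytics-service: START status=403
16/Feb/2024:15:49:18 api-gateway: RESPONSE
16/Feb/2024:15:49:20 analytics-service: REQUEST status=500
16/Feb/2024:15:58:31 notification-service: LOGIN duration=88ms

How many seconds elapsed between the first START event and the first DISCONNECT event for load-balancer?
1788

To find the time between events:

1. Locate the first START event for load-balancer: 16/Feb/2024:15:02:28
2. Locate the first DISCONNECT event for load-balancer: 16/Feb/2024:15:32:16
3. Calculate the difference: 16/Feb/2024:15:32:16 - 16/Feb/2024:15:02:28 = 1788 seconds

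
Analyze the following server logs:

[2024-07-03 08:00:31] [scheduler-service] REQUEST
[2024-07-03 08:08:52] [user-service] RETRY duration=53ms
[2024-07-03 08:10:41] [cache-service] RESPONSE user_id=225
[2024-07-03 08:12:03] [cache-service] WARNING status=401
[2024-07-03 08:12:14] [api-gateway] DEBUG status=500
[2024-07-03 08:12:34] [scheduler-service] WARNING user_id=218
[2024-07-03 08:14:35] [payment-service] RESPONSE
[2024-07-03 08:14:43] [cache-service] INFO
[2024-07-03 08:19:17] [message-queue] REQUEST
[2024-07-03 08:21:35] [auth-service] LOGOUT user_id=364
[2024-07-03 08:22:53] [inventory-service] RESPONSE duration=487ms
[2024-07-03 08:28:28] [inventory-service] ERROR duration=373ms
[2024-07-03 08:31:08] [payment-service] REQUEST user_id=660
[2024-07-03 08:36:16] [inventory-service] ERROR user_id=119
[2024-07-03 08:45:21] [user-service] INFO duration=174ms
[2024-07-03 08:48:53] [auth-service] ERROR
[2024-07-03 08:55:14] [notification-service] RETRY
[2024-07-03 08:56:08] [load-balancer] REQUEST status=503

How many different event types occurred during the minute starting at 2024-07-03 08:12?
2

To count unique event types:

1. Filter events in the minute starting at 2024-07-03 08:12
2. Extract event types from matching entries
3. Count unique types: 2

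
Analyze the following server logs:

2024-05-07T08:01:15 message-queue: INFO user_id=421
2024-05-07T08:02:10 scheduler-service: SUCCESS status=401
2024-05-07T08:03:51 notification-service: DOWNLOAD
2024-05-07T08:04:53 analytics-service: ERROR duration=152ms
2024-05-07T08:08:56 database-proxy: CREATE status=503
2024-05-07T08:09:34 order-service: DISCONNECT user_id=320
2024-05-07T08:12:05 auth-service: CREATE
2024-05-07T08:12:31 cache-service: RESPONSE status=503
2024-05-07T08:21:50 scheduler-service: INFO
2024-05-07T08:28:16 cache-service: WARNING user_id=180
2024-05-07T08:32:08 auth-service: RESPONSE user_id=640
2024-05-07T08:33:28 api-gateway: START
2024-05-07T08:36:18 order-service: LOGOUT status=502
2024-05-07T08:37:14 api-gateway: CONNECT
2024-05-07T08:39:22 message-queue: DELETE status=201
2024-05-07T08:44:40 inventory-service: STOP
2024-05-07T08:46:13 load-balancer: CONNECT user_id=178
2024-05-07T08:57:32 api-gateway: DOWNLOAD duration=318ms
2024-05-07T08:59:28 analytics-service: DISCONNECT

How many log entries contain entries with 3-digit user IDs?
5

To find matching entries:

1. Pattern to match: entries with 3-digit user IDs
2. Scan each log entry for the pattern
3. Count matches: 5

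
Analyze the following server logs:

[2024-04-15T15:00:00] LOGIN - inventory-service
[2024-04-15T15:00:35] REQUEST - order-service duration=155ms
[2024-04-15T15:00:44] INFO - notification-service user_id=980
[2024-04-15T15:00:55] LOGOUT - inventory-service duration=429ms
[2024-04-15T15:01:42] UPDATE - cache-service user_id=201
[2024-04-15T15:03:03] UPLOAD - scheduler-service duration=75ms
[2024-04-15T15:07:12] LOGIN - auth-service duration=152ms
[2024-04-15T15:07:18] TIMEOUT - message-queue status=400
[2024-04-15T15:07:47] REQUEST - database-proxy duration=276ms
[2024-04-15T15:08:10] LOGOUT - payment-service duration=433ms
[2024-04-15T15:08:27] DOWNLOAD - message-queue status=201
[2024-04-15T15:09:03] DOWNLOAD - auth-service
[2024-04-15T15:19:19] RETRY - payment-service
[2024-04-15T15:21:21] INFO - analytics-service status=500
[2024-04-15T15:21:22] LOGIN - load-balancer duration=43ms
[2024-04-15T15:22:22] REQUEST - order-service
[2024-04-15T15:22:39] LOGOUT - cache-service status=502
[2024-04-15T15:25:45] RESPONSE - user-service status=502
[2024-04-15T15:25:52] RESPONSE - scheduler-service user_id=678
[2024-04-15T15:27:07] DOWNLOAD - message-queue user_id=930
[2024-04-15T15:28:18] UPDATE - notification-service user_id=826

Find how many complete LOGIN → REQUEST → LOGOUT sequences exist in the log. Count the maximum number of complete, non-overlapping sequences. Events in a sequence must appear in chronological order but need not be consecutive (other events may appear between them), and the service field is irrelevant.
3

To count sequences:

1. Look for pattern: LOGIN → REQUEST → LOGOUT
2. Greedily scan the log in chronological order, matching each sequence element in turn (ignoring service)
3. Each time the full pattern completes, increment the count and restart matching from the next event
4. Complete non-overlapping sequences found: 3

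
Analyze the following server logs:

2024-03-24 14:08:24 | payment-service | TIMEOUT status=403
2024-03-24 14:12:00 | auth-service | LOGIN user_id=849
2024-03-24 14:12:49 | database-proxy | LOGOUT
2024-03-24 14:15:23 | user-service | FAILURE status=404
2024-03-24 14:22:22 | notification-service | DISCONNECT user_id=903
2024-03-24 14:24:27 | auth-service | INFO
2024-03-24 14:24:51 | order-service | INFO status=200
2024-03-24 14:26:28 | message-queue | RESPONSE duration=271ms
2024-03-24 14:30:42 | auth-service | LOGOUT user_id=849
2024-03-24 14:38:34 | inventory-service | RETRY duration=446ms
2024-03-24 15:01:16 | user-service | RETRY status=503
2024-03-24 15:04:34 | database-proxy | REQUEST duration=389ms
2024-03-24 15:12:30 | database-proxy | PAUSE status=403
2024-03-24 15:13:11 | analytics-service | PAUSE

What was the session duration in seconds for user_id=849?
1122

To calculate session duration:

1. Find LOGIN event for user_id=849: 2024-03-24 14:12:00
2. Find LOGOUT event for user_id=849: 2024-03-24 14:30:42
3. Session duration: 2024-03-24 14:30:42 - 2024-03-24 14:12:00 = 1122 seconds (18 minutes)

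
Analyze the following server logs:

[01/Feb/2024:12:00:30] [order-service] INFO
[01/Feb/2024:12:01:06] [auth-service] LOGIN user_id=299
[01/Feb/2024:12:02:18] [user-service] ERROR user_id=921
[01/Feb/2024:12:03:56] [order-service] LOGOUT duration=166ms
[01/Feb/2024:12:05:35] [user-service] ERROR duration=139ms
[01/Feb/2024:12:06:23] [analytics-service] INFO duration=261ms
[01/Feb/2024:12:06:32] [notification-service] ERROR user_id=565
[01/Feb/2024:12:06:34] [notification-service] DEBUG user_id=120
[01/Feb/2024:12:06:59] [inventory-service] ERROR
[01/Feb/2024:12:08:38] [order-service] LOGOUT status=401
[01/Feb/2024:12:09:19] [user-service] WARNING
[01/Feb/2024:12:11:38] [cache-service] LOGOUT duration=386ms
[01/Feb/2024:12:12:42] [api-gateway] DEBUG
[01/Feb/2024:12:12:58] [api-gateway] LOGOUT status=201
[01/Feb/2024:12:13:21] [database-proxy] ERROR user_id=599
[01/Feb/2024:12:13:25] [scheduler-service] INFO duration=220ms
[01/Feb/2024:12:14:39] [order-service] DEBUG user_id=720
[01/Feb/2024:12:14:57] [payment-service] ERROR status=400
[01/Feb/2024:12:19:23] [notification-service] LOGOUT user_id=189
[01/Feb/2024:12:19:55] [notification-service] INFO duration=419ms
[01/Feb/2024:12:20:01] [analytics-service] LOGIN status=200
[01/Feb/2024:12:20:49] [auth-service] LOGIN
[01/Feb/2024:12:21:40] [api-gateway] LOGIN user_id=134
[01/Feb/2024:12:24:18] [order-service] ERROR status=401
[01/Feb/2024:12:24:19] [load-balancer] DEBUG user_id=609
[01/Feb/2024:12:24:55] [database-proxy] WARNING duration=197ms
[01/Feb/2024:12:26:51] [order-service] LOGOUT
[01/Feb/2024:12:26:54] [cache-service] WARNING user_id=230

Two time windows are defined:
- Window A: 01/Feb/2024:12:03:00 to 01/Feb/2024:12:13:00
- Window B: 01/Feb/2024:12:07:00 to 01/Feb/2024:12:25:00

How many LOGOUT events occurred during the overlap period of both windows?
3

To find overlap events:

1. Window A: 01/Feb/2024:12:03:00 to 01/Feb/2024:12:13:00
2. Window B: 01/Feb/2024:12:07:00 to 01/Feb/2024:12:25:00
3. Overlap period: 01/Feb/2024:12:07:00 to 01/Feb/2024:12:13:00
4. Count LOGOUT events in overlap: 3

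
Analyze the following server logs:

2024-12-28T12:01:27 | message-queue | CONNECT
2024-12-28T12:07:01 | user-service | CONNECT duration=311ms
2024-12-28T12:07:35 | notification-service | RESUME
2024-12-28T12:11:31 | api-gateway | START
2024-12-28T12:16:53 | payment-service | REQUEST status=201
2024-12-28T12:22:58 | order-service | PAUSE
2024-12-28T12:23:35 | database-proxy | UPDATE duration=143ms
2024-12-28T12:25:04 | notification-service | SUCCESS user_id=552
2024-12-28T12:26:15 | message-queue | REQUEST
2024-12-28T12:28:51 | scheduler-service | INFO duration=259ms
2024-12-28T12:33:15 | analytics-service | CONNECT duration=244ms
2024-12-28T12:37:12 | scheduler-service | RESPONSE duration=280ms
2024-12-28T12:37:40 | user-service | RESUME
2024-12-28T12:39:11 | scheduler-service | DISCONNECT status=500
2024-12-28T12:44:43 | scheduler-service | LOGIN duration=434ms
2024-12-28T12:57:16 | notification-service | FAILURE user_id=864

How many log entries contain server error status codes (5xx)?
1

To find matching entries:

1. Pattern to match: server error status codes (5xx)
2. Scan each log entry for the pattern
3. Count matches: 1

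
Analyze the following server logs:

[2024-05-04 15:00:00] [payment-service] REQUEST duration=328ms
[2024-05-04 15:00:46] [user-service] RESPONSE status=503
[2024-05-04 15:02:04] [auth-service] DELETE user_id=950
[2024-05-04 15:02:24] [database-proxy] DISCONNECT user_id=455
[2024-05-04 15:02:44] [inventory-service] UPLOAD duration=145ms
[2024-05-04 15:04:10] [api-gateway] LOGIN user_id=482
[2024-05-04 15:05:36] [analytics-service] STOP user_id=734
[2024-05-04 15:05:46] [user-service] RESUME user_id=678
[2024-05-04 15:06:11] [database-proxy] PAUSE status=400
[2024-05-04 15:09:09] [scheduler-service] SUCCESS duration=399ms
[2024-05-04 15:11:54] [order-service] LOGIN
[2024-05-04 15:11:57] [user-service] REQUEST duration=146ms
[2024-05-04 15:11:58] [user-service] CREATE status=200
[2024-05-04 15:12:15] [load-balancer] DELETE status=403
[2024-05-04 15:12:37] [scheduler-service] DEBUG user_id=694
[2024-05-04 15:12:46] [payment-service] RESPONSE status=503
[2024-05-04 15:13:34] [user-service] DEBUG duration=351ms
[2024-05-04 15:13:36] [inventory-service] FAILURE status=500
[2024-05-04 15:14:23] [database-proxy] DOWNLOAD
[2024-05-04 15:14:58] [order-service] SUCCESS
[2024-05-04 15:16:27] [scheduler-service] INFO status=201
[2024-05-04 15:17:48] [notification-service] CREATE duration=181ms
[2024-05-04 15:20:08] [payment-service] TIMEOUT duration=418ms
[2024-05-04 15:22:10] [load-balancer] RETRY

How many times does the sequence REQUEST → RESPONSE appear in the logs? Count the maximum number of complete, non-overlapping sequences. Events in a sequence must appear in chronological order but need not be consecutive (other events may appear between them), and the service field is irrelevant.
2

To count sequences:

1. Look for pattern: REQUEST → RESPONSE
2. Greedily scan the log in chronological order, matching each sequence element in turn (ignoring service)
3. Each time the full pattern completes, increment the count and restart matching from the next event
4. Complete non-overlapping sequences found: 2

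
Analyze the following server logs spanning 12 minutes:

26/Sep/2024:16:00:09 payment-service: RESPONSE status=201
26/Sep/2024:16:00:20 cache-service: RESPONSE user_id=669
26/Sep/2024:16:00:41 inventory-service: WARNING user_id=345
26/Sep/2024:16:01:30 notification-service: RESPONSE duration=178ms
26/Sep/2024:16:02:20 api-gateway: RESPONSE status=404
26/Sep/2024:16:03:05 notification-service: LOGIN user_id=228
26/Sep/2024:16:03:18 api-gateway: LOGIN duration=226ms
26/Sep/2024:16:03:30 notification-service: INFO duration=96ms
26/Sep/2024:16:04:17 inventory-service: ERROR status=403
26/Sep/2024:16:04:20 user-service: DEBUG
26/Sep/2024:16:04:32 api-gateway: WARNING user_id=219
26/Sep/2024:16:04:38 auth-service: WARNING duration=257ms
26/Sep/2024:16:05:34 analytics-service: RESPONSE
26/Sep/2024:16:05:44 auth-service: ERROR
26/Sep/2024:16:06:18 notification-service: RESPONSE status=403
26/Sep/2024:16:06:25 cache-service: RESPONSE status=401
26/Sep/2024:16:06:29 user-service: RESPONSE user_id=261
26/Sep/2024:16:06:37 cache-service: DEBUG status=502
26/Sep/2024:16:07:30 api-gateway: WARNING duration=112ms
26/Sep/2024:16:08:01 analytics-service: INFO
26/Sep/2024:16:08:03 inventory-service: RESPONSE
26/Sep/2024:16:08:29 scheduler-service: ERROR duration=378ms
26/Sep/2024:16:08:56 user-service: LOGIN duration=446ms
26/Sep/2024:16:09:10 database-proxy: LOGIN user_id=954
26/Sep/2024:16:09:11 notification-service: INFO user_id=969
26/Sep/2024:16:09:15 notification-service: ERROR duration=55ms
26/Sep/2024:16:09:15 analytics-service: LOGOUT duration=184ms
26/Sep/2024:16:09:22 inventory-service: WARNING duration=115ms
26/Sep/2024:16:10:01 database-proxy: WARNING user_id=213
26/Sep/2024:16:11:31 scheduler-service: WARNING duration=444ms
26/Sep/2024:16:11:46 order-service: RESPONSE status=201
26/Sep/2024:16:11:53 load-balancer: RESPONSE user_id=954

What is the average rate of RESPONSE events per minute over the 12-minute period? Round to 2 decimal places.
0.92

To calculate the rate:

1. Count total RESPONSE events: 11
2. Total time period: 12 minutes
3. Rate = 11 / 12 = 0.92 events per minute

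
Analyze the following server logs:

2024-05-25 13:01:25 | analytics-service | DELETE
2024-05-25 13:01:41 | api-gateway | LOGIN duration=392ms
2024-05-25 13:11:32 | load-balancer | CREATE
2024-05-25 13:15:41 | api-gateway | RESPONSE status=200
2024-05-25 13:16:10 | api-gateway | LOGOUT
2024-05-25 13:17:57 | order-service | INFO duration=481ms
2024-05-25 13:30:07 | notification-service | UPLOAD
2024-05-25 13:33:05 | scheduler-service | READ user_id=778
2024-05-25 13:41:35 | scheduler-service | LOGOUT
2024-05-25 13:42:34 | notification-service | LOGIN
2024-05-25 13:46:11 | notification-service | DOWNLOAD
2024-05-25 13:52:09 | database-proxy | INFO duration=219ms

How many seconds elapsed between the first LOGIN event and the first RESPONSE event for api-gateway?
840

To find the time between events:

1. Locate the first LOGIN event for api-gateway: 2024-05-25 13:01:41
2. Locate the first RESPONSE event for api-gateway: 2024-05-25 13:15:41
3. Calculate the difference: 2024-05-25 13:15:41 - 2024-05-25 13:01:41 = 840 seconds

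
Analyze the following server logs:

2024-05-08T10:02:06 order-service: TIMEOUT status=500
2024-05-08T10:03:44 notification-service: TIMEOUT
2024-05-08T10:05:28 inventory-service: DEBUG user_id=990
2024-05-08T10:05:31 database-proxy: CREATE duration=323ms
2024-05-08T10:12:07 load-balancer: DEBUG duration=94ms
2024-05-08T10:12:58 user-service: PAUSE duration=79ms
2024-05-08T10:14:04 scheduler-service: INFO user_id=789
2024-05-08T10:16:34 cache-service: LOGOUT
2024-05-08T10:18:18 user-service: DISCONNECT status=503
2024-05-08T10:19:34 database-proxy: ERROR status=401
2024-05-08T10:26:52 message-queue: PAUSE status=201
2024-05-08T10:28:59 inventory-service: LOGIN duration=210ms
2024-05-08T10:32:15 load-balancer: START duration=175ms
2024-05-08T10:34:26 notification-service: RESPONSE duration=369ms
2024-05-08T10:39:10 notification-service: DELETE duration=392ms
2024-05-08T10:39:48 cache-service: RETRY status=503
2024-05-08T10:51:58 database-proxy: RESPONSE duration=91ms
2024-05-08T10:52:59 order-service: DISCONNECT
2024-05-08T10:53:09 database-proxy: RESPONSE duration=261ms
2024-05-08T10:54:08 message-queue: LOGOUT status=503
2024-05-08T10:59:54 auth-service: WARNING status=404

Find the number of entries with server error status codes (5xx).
4

To find matching entries:

1. Pattern to match: server error status codes (5xx)
2. Scan each log entry for the pattern
3. Count matches: 4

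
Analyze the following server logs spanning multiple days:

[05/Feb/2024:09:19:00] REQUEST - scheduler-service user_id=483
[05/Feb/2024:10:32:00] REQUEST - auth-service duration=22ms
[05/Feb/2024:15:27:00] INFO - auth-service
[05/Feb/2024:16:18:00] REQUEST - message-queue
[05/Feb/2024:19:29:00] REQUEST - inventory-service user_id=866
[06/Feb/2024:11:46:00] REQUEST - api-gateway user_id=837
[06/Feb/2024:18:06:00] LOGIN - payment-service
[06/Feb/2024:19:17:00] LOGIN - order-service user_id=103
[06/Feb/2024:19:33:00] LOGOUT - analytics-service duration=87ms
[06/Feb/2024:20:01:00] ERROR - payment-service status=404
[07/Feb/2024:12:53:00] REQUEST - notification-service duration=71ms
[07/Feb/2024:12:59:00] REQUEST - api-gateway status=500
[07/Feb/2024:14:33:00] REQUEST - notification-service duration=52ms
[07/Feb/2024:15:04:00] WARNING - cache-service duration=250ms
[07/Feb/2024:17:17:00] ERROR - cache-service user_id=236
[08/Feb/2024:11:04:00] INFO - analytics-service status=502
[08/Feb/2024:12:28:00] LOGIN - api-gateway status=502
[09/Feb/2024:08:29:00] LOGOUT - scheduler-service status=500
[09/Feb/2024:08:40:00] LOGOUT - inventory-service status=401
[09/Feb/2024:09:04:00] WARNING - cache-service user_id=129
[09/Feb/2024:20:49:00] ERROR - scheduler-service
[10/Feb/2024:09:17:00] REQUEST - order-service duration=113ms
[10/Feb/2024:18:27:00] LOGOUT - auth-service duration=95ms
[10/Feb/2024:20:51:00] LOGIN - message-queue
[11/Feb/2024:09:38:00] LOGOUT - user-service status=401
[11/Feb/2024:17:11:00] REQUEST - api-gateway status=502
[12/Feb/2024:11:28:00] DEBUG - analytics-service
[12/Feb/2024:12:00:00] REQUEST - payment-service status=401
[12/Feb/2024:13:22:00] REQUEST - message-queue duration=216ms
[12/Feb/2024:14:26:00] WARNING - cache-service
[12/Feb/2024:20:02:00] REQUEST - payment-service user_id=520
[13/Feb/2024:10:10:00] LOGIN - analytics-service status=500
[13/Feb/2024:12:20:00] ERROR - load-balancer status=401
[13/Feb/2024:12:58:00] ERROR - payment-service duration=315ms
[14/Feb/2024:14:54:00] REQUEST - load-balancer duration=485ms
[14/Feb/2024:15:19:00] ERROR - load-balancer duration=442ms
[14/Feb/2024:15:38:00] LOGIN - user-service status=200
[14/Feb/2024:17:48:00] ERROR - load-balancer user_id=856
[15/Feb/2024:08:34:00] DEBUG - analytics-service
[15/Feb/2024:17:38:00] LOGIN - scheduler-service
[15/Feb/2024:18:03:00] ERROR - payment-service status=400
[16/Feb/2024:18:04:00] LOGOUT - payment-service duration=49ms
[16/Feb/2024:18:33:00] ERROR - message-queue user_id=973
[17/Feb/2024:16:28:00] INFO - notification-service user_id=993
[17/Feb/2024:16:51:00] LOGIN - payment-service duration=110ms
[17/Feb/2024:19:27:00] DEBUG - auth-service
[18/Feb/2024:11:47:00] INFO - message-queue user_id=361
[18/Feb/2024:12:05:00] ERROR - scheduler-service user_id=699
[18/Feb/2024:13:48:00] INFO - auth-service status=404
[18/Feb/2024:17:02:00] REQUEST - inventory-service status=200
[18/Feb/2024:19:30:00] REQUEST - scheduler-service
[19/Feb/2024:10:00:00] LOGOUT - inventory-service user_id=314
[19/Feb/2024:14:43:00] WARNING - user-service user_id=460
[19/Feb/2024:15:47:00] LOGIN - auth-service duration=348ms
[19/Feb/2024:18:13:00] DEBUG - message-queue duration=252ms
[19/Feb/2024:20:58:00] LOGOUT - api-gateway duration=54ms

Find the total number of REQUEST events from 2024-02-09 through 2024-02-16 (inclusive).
6

To filter by date range:

1. Date range: 2024-02-09 through 2024-02-16, both dates inclusive
2. Filter for REQUEST events whose date falls in this range
3. Count matching events: 6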